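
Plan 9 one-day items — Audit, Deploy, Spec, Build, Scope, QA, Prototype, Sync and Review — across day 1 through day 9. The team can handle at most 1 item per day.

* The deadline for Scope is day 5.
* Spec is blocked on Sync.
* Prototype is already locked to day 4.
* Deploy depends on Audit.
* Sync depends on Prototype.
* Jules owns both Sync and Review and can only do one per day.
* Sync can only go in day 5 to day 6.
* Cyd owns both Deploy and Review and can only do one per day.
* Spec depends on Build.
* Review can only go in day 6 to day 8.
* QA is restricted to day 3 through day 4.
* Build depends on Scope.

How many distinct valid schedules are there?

Splitting on Spec: it can be day 6 (2), day 7 (7), day 8 (9), day 9 (27). Listing each branch's schedules as (Audit, Deploy, Build, Scope, QA, Prototype, Sync, Review) by day number:
Spec=day 6: (7,9,2,1,3,4,5,8) (8,9,2,1,3,4,5,7) — 2.
Spec=day 7: (1,9,5,2,3,4,6,8) (1,9,6,2,3,4,5,8) (2,9,5,1,3,4,6,8) (2,9,6,1,3,4,5,8) (5,9,2,1,3,4,6,8) (6,9,2,1,3,4,5,8) (8,9,2,1,3,4,5,6) — 7.
Spec=day 8: (1,9,5,2,3,4,6,7) (1,9,6,2,3,4,5,7) (1,9,7,2,3,4,5,6) (2,9,5,1,3,4,6,7) (2,9,6,1,3,4,5,7) (2,9,7,1,3,4,5,6) (5,9,2,1,3,4,6,7) (6,9,2,1,3,4,5,7) (7,9,2,1,3,4,5,6) — 9.
Spec=day 9: (1,2,7,5,3,4,6,8) (1,2,8,5,3,4,6,7) (1,5,7,2,3,4,6,8) (1,5,8,2,3,4,6,7) (1,6,7,2,3,4,5,8) (1,6,8,2,3,4,5,7) (1,7,5,2,3,4,6,8) (1,7,6,2,3,4,5,8) (1,7,8,2,3,4,5,6) (1,8,5,2,3,4,6,7) (1,8,6,2,3,4,5,7) (1,8,7,2,3,4,5,6) (2,5,7,1,3,4,6,8) (2,5,8,1,3,4,6,7) (2,6,7,1,3,4,5,8) (2,6,8,1,3,4,5,7) (2,7,5,1,3,4,6,8) (2,7,6,1,3,4,5,8) (2,7,8,1,3,4,5,6) (2,8,5,1,3,4,6,7) (2,8,6,1,3,4,5,7) (2,8,7,1,3,4,5,6) (5,7,2,1,3,4,6,8) (5,8,2,1,3,4,6,7) (6,7,2,1,3,4,5,8) (6,8,2,1,3,4,5,7) (7,8,2,1,3,4,5,6) — 27.
Summing: 2 + 7 + 9 + 27 = 45.

45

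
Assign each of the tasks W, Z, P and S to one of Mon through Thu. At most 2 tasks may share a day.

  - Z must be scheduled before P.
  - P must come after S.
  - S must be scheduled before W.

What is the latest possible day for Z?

Downstream work caps Z at Wed.
Z at Wed is achievable: P=Thu, S=Mon, W=Tue, Z=Wed.

Wed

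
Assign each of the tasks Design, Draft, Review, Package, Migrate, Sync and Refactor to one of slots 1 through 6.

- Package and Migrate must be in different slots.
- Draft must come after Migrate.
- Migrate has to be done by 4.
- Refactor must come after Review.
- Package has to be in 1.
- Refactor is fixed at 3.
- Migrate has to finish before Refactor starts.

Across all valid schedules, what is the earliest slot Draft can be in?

Precedence pushes Draft to at least 2.
Draft at 3 is achievable: Draft in 3, Review in 1, Design in 1, Migrate in 2, Sync in 1, Refactor in 3, Package in 1.
Nothing earlier works — the conflict constraints rule out every slot before 3.

3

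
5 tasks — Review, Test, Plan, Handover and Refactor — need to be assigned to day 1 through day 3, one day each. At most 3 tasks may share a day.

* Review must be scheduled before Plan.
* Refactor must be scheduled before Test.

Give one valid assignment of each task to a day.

Review=day 1; Test=day 2; Handover=day 1; Plan=day 2; Refactor=day 1

Checking: Refactor(day 1) before Test(day 2); Review(day 1) before Plan(day 2); max 3 per day (cap 3).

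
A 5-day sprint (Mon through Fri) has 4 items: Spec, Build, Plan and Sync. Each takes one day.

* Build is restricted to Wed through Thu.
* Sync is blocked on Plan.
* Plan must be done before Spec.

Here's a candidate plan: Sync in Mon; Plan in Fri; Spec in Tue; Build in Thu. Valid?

Build is restricted to Wed through Thu — holds.
Plan must be done before Spec — violated.
Sync is blocked on Plan — violated.

Invalid. Sync is blocked on Plan.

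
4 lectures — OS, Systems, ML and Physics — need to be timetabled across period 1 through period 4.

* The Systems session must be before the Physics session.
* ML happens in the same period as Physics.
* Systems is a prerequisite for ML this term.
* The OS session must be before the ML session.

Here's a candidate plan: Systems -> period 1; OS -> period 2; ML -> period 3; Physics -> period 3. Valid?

The OS session must be before the ML session — holds.
Systems is a prerequisite for ML this term — holds.
The Systems session must be before the Physics session — holds.
ML happens in the same period as Physics — holds.

Yes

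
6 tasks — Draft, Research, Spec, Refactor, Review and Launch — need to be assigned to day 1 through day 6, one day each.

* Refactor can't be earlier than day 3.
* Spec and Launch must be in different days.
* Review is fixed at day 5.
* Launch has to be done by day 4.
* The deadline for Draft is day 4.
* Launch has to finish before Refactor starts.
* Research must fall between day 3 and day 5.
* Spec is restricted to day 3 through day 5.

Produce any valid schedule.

Launch in day 1, Spec in day 3, Review in day 5, Research in day 3, Draft in day 1, Refactor in day 3

Checking: Launch(day 1) before Refactor(day 3); Spec(day 3) != Launch(day 1); Launch=day 1 in [day 1,day 4]; Spec=day 3 in [day 3,day 5]; Research=day 3 in [day 3,day 5]; Refactor=day 3 in [day 3,day 6]; Draft=day 1 in [day 1,day 4]; Review=day 5 in [day 5,day 5].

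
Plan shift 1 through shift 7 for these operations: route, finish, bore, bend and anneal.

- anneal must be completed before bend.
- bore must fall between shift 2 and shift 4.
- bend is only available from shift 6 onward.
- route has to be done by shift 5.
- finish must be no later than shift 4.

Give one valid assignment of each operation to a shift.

route -> shift 1, anneal -> shift 1, finish -> shift 1, bore -> shift 2, bend -> shift 6

Checking: anneal(shift 1) before bend(shift 6); finish=shift 1 in [shift 1,shift 4]; bore=shift 2 in [shift 2,shift 4]; bend=shift 6 in [shift 6,shift 7]; route=shift 1 in [shift 1,shift 5].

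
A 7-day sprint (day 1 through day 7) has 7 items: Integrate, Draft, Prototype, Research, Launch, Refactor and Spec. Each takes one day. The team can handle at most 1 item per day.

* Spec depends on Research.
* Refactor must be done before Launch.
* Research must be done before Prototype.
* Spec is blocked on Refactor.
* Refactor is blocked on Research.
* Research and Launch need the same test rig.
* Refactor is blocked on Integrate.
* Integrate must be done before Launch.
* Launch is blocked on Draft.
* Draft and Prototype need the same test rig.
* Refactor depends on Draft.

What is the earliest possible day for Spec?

Precedence pushes Spec to at least day 3.
Spec at day 5 is achievable: Research in day 1, Prototype in day 7, Integrate in day 2, Launch in day 6, Draft in day 3, Refactor in day 4, Spec in day 5.
Nothing earlier works — the conflict and capacity constraints rule out every day before day 5.

day 5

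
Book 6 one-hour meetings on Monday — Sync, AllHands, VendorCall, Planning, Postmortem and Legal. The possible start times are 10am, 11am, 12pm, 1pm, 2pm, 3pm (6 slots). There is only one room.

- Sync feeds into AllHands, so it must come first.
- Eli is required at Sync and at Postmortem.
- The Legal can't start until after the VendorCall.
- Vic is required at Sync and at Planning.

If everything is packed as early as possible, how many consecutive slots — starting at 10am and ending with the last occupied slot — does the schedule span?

The precedence chain requires at least 2 distinct slots.
With at most 1 per slot and 6 meetings, at least 6 slots are needed.
6 works (last occupied slot: 3pm): for example AllHands=11am, VendorCall=12pm, Postmortem=3pm, Legal=1pm, Planning=2pm, Sync=10am.

6 slots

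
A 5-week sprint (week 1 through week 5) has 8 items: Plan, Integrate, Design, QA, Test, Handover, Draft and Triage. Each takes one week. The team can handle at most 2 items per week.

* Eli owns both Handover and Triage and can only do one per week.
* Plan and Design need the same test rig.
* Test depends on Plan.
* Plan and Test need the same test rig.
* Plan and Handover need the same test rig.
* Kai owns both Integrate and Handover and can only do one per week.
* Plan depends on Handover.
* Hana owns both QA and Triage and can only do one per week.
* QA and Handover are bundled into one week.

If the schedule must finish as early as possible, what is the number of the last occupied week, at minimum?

The precedence chain requires at least 3 distinct weeks.
With at most 2 per week and 8 work items, at least 4 weeks are needed.
4 works (last occupied week: week 4): for example Triage=week 4, Handover=week 1, Draft=week 4, Integrate=week 2, Test=week 3, QA=week 1, Design=week 3, Plan=week 2.

4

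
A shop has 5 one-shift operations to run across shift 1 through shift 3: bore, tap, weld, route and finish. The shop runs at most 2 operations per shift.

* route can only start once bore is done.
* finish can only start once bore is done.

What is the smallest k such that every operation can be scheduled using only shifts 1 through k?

3

The precedence chain requires at least 2 distinct shifts.
With at most 2 per shift and 5 operations, at least 3 shifts are needed.
3 works (last occupied shift: shift 3): for example route -> shift 2, tap -> shift 1, finish -> shift 2, bore -> shift 1, weld -> shift 3.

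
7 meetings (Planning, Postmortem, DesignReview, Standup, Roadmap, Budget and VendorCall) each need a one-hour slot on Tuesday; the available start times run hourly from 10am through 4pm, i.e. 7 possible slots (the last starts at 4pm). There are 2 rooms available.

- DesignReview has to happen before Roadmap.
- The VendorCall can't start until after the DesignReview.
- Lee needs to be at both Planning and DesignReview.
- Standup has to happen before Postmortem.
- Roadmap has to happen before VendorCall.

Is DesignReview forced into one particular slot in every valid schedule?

DesignReview can be 10am (e.g. Planning=12pm; Roadmap=11am; Budget=1pm; Postmortem=11am; VendorCall=12pm; DesignReview=10am; Standup=10am) or 11am (e.g. Budget=12pm; VendorCall=1pm; Planning=10am; DesignReview=11am; Standup=10am; Postmortem=11am; Roadmap=12pm).

No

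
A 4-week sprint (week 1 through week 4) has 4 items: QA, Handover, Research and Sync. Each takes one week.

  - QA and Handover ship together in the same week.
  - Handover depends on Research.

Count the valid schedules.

Splitting on QA: it can be week 2 (4), week 3 (8), week 4 (12). Listing each branch's schedules as (Handover, Research, Sync) by week number:
QA=week 2: (2,1,1) (2,1,2) (2,1,3) (2,1,4) — 4.
QA=week 3: (3,1,1) (3,1,2) (3,1,3) (3,1,4) (3,2,1) (3,2,2) (3,2,3) (3,2,4) — 8.
QA=week 4: (4,1,1) (4,1,2) (4,1,3) (4,1,4) (4,2,1) (4,2,2) (4,2,3) (4,2,4) (4,3,1) (4,3,2) (4,3,3) (4,3,4) — 12.
Summing: 4 + 8 + 12 = 24.

24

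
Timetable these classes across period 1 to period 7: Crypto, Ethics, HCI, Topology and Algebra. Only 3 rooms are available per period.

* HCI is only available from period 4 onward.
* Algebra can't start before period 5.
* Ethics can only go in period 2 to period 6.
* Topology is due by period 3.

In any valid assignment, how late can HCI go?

HCI is available from period 4.
HCI at period 7 is achievable: Crypto in period 1, Topology in period 1, Ethics in period 2, HCI in period 7, Algebra in period 5.

period 7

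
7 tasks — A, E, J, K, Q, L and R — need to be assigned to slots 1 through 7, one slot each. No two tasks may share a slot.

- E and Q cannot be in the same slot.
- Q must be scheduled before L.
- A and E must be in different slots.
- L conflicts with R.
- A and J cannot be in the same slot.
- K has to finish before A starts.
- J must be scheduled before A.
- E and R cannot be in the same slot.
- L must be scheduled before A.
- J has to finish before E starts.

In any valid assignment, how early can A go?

5

Precedence pushes A to at least 3.
A at 5 is achievable: J=1; L=3; R=7; A=5; K=4; E=6; Q=2.
Nothing earlier works — the conflict and capacity constraints rule out every slot before 5.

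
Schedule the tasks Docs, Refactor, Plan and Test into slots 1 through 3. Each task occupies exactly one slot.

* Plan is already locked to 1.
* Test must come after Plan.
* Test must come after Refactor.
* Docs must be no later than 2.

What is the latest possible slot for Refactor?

Downstream work caps Refactor at 2.
Refactor at 2 is achievable: Docs in 1, Plan in 1, Test in 3, Refactor in 2.

2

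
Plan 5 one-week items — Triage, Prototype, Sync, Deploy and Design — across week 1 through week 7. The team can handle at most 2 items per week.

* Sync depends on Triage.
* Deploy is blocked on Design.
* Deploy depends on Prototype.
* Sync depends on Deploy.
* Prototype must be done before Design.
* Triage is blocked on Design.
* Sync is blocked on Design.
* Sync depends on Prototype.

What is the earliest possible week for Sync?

Precedence pushes Sync to at least week 4.
Sync at week 4 is achievable: Design -> week 2; Prototype -> week 1; Deploy -> week 3; Triage -> week 3; Sync -> week 4.

week 4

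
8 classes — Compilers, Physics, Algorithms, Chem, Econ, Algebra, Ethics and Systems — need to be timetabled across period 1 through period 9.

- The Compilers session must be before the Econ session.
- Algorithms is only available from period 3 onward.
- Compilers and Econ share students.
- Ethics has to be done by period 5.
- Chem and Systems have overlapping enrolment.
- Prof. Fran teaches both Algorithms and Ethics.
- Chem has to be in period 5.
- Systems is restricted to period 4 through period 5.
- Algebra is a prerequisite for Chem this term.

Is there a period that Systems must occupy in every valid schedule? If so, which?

period 4

Systems's window is period 4–period 5.
Chem is fixed at period 5, and Systems can't share a period with Chem.
So Systems must be period 4.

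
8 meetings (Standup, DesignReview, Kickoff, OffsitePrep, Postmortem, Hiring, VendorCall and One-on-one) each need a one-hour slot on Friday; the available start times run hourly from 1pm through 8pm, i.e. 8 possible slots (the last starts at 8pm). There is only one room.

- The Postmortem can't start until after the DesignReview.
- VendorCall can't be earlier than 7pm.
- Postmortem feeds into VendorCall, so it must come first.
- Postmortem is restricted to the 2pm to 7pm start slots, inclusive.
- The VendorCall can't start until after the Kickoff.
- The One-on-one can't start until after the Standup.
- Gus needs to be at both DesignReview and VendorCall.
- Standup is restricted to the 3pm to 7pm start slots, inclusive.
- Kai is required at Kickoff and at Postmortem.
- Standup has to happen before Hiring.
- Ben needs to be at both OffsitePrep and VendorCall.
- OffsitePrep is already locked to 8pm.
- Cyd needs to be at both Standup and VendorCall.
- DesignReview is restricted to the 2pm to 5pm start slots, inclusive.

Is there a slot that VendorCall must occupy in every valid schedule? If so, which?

7pm

VendorCall's window is 7pm–8pm.
OffsitePrep is fixed at 8pm, and VendorCall can't share a slot with OffsitePrep.
So VendorCall must be 7pm.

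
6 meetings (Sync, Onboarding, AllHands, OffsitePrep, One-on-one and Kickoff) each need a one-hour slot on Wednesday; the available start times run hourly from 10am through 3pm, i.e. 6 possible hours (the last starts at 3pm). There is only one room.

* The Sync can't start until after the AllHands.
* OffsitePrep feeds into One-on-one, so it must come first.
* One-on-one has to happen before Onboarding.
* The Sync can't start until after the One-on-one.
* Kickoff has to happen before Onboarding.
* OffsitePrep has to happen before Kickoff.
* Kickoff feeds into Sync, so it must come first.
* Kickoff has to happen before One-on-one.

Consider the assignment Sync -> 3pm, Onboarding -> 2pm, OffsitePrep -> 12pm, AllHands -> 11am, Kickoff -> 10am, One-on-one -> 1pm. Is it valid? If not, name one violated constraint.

No — it violates: OffsitePrep has to happen before Kickoff

One-on-one has to happen before Onboarding — holds.
The Sync can't start until after the One-on-one — holds.
There is only one room — holds.
The Sync can't start until after the AllHands — holds.
Kickoff has to happen before Onboarding — holds.
OffsitePrep feeds into One-on-one, so it must come first — holds.
Kickoff has to happen before One-on-one — holds.
OffsitePrep has to happen before Kickoff — violated.
Kickoff feeds into Sync, so it must come first — holds.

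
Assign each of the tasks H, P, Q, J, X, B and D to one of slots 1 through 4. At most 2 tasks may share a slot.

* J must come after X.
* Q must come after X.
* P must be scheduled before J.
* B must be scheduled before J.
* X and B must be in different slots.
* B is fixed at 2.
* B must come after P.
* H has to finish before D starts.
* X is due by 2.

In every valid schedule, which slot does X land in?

1

X's window is 1–2.
B is fixed at 2, and X can't share a slot with B.
So X must be 1.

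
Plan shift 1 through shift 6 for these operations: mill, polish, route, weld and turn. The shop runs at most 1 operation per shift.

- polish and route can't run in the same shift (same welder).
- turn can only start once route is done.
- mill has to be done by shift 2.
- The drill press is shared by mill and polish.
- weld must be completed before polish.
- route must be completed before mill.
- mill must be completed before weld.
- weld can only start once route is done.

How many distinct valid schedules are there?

Splitting on polish: it can be shift 4 (2), shift 5 (4), shift 6 (6). Listing each branch's schedules as (mill, route, weld, turn) by shift number:
polish=shift 4: (2,1,3,5) (2,1,3,6) — 2.
polish=shift 5: (2,1,3,4) (2,1,3,6) (2,1,4,3) (2,1,4,6) — 4.
polish=shift 6: (2,1,3,4) (2,1,3,5) (2,1,4,3) (2,1,4,5) (2,1,5,3) (2,1,5,4) — 6.
Summing: 2 + 4 + 6 = 12.

12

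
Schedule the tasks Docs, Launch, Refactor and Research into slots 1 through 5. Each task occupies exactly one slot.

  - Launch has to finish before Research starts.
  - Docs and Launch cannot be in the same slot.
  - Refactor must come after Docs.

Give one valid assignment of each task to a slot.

Refactor in 2; Launch in 2; Docs in 1; Research in 3

Checking: Launch(2) before Research(3); Docs(1) before Refactor(2); Docs(1) != Launch(2).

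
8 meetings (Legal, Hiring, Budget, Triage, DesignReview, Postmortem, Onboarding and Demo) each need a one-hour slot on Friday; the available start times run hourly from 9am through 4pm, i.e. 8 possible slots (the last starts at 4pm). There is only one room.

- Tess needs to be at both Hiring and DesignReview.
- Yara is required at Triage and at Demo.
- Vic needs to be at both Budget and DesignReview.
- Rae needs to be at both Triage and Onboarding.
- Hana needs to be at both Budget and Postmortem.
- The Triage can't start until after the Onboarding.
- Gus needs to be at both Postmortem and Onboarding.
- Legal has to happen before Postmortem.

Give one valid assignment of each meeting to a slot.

Demo=4pm, Onboarding=10am, Legal=9am, Postmortem=12pm, DesignReview=3pm, Budget=2pm, Hiring=1pm, Triage=11am

Checking: Legal(9am) before Postmortem(12pm); Onboarding(10am) before Triage(11am); Budget(2pm) != DesignReview(3pm); Triage(11am) != Demo(4pm); Triage(11am) != Onboarding(10am); Budget(2pm) != Postmortem(12pm); Postmortem(12pm) != Onboarding(10am); Hiring(1pm) != DesignReview(3pm); max 1 per slot (cap 1).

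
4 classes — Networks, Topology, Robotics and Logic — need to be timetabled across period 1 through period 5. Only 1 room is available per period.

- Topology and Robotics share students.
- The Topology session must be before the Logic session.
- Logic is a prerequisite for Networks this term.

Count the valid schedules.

20

Splitting on Networks: it can be period 3 (2), period 4 (6), period 5 (12). Listing each branch's schedules as (Topology, Robotics, Logic) by period number:
Networks=period 3: (1,4,2) (1,5,2) — 2.
Networks=period 4: (1,2,3) (1,3,2) (1,5,2) (1,5,3) (2,1,3) (2,5,3) — 6.
Networks=period 5: (1,2,3) (1,2,4) (1,3,2) (1,3,4) (1,4,2) (1,4,3) (2,1,3) (2,1,4) (2,3,4) (2,4,3) (3,1,4) (3,2,4) — 12.
Summing: 2 + 6 + 12 = 20.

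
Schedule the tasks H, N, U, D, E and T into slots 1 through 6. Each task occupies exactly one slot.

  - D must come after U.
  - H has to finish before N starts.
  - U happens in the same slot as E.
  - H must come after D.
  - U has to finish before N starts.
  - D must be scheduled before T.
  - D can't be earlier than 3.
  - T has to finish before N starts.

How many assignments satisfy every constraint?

13

Splitting on H: it can be 4 (6), 5 (7). Listing each branch's schedules as (N, U, D, E, T):
H=4: (5,1,3,1,4) (5,2,3,2,4) (6,1,3,1,4) (6,1,3,1,5) (6,2,3,2,4) (6,2,3,2,5) — 6.
H=5: (6,1,3,1,4) (6,1,3,1,5) (6,1,4,1,5) (6,2,3,2,4) (6,2,3,2,5) (6,2,4,2,5) (6,3,4,3,5) — 7.
Summing: 6 + 7 = 13.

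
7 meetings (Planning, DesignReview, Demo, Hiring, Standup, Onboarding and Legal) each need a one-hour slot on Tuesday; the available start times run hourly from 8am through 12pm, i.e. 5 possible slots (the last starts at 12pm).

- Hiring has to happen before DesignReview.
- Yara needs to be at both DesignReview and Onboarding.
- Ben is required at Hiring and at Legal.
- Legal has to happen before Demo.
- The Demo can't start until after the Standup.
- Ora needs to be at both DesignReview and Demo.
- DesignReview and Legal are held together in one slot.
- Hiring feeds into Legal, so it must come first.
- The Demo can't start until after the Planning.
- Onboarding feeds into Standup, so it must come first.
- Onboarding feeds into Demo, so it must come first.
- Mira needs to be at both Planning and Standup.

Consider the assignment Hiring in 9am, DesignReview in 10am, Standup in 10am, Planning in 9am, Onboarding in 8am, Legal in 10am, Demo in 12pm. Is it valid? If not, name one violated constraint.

Yes, all constraints hold

Onboarding feeds into Demo, so it must come first — holds.
Legal has to happen before Demo — holds.
Mira needs to be at both Planning and Standup — holds.
DesignReview and Legal are held together in one slot — holds.
The Demo can't start until after the Standup — holds.
Ora needs to be at both DesignReview and Demo — holds.
Hiring has to happen before DesignReview — holds.
Yara needs to be at both DesignReview and Onboarding — holds.
Ben is required at Hiring and at Legal — holds.
The Demo can't start until after the Planning — holds.
Onboarding feeds into Standup, so it must come first — holds.
Hiring feeds into Legal, so it must come first — holds.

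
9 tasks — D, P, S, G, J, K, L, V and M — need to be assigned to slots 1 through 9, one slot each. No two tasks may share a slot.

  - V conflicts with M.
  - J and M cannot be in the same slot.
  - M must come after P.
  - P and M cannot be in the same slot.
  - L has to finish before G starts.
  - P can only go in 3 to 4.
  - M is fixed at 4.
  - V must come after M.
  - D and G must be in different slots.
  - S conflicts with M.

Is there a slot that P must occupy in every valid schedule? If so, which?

P's window is 3–4.
M is fixed at 4, and P can't share a slot with M.
So P must be 3.

3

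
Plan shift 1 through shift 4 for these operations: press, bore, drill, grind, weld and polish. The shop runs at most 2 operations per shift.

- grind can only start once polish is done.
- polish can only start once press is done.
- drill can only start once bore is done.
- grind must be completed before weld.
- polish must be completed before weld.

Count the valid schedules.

6

Splitting on bore: it can be shift 1 (3), shift 2 (2), shift 3 (1). Listing each branch's schedules as (press, drill, grind, weld, polish) by shift number:
bore=shift 1: (1,2,3,4,2) (1,3,3,4,2) (1,4,3,4,2) — 3.
bore=shift 2: (1,3,3,4,2) (1,4,3,4,2) — 2.
bore=shift 3: (1,4,3,4,2) — 1.
Summing: 3 + 2 + 1 = 6.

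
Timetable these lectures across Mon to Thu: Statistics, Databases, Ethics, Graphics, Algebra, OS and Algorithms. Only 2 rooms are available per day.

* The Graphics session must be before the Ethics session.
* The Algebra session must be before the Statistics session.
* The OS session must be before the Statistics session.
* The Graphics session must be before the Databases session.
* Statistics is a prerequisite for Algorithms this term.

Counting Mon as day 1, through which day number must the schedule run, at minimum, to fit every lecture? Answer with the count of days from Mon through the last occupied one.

The precedence chain requires at least 3 distinct days.
With at most 2 per day and 7 lectures, at least 4 days are needed.
4 works (last occupied day: Thu): for example Algebra -> Mon, Databases -> Wed, Ethics -> Wed, Algorithms -> Thu, Graphics -> Tue, Statistics -> Tue, OS -> Mon.

4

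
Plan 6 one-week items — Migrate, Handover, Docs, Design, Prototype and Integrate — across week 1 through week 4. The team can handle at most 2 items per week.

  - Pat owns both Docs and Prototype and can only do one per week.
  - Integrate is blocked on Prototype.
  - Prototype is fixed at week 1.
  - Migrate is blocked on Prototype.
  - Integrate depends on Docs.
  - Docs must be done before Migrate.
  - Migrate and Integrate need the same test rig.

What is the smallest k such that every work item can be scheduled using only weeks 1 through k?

4 weeks

The precedence chain requires at least 2 distinct weeks.
With at most 2 per week and 6 work items, at least 3 weeks are needed.
Could 3 weeks be enough, i.e. nothing placed later than week 3? No: Prototype's window within 3 weeks is {week 1}; Integrate must come after Prototype (at week 1 or later) → {week 2, week 3}; Migrate must come after Prototype (at week 1 or later) → {week 2, week 3}; Docs must come before Migrate (at week 3 or earlier) → {week 1, week 2}; Docs can't share with Prototype (week 1) → {week 2}; Migrate must come after Docs (at week 2 or later) → {week 3}; Integrate must come after Docs (at week 2 or later) → {week 3}; Integrate can't share with Migrate (week 3) → nothing is left.
So 3 weeks is not enough.
4 works (last occupied week: week 4): for example Docs=week 2; Handover=week 1; Integrate=week 4; Prototype=week 1; Design=week 2; Migrate=week 3.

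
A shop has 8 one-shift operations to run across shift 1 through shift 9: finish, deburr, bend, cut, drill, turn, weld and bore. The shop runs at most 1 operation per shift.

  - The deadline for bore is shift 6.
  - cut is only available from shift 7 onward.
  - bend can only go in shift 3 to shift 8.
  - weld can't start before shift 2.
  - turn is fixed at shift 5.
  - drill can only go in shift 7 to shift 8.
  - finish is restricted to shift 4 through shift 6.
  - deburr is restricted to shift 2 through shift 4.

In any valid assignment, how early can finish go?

Finish is available from shift 4; finish's own window allows nothing later than shift 6.
finish at shift 4 is achievable: cut in shift 8, drill in shift 7, weld in shift 6, finish in shift 4, turn in shift 5, bend in shift 3, deburr in shift 2, bore in shift 1.

shift 4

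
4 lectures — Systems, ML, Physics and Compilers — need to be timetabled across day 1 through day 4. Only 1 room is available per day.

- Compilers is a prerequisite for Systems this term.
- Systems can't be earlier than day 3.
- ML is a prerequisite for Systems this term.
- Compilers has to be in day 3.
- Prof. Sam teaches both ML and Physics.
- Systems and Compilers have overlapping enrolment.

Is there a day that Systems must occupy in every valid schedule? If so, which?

day 4

Systems's window is day 3–day 4.
Compilers is fixed at day 3, and Systems can't share a day with Compilers.
So Systems must be day 4.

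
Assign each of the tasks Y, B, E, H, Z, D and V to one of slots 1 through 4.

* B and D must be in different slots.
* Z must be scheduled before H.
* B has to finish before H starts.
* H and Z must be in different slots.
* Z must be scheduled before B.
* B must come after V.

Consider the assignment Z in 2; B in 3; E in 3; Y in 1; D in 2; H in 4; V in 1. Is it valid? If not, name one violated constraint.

Yes

B must come after V — holds.
Z must be scheduled before B — holds.
Z must be scheduled before H — holds.
B and D must be in different slots — holds.
B has to finish before H starts — holds.
H and Z must be in different slots — holds.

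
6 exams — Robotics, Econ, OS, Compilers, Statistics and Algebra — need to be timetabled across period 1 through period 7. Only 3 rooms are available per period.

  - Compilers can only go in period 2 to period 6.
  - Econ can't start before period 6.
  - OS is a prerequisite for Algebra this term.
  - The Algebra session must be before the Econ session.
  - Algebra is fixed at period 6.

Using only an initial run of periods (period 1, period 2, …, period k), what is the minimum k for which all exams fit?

7

The precedence chain requires at least 3 distinct periods.
With at most 3 per period and 6 exams, at least 2 periods are needed.
Propagating the time windows through the other constraints, Econ can't land before period 7, so the schedule must run through at least period 7.
7 works (last occupied period: period 7): for example Compilers=period 2; OS=period 1; Algebra=period 6; Statistics=period 1; Econ=period 7; Robotics=period 1.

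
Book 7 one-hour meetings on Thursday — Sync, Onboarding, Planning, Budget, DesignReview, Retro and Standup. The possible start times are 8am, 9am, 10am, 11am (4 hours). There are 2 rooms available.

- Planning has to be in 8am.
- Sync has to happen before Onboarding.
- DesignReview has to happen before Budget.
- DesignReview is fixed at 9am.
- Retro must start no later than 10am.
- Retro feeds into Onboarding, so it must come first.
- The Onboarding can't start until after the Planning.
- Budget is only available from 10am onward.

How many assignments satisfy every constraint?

30

Splitting on Sync: it can be 8am (10), 9am (10), 10am (10). Listing each branch's schedules as (Onboarding, Planning, Budget, DesignReview, Retro, Standup):
Sync=8am: (10am,8am,10am,9am,9am,11am) (10am,8am,11am,9am,9am,10am) (10am,8am,11am,9am,9am,11am) (11am,8am,10am,9am,9am,10am) (11am,8am,10am,9am,9am,11am) (11am,8am,10am,9am,10am,9am) (11am,8am,10am,9am,10am,11am) (11am,8am,11am,9am,9am,10am) (11am,8am,11am,9am,10am,9am) (11am,8am,11am,9am,10am,10am) — 10.
Sync=9am: (10am,8am,10am,9am,8am,11am) (10am,8am,11am,9am,8am,10am) (10am,8am,11am,9am,8am,11am) (11am,8am,10am,9am,8am,10am) (11am,8am,10am,9am,8am,11am) (11am,8am,10am,9am,10am,8am) (11am,8am,10am,9am,10am,11am) (11am,8am,11am,9am,8am,10am) (11am,8am,11am,9am,10am,8am) (11am,8am,11am,9am,10am,10am) — 10.
Sync=10am: (11am,8am,10am,9am,8am,9am) (11am,8am,10am,9am,8am,11am) (11am,8am,10am,9am,9am,8am) (11am,8am,10am,9am,9am,11am) (11am,8am,11am,9am,8am,9am) (11am,8am,11am,9am,8am,10am) (11am,8am,11am,9am,9am,8am) (11am,8am,11am,9am,9am,10am) (11am,8am,11am,9am,10am,8am) (11am,8am,11am,9am,10am,9am) — 10.
Summing: 10 + 10 + 10 = 30.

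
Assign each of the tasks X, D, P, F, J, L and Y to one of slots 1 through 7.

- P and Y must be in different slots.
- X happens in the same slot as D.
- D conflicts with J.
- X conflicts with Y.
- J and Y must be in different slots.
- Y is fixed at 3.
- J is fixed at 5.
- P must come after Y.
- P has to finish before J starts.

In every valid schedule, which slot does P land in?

Y is fixed at 3 and must come before P, so P is at least 4.
J is fixed at 5 and must come after P, so P is at most 4.
So P must be 4.

4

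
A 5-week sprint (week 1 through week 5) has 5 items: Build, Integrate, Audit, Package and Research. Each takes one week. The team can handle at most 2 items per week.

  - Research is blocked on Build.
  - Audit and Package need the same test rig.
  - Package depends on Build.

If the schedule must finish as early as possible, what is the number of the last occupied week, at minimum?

The precedence chain requires at least 2 distinct weeks.
With at most 2 per week and 5 work items, at least 3 weeks are needed.
3 works (last occupied week: week 3): for example Build -> week 1; Audit -> week 3; Integrate -> week 1; Research -> week 2; Package -> week 2.

week 3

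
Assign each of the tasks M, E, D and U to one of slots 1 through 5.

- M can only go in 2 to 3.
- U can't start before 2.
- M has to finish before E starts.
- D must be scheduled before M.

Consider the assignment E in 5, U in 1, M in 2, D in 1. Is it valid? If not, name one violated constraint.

M has to finish before E starts — holds.
U can't start before 2 — violated.
M can only go in 2 to 3 — holds.
D must be scheduled before M — holds.

No. U can't start before 2 is not satisfied.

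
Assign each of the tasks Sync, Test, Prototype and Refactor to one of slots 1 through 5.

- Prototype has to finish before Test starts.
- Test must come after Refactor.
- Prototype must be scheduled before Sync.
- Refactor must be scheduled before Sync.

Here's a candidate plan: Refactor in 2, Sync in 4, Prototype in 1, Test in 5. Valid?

Prototype must be scheduled before Sync — holds.
Refactor must be scheduled before Sync — holds.
Prototype has to finish before Test starts — holds.
Test must come after Refactor — holds.

Yes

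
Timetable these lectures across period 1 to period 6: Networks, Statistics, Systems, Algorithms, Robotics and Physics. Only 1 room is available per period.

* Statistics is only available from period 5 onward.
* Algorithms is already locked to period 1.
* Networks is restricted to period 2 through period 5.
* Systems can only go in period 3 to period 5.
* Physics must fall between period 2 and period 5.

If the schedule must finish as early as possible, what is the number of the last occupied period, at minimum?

6

With at most 1 per period and 6 lectures, at least 6 periods are needed.
Statistics can't be placed before period 5, so the schedule must run through at least period 5.
6 works (last occupied period: period 6): for example Physics in period 4; Statistics in period 5; Systems in period 3; Algorithms in period 1; Robotics in period 6; Networks in period 2.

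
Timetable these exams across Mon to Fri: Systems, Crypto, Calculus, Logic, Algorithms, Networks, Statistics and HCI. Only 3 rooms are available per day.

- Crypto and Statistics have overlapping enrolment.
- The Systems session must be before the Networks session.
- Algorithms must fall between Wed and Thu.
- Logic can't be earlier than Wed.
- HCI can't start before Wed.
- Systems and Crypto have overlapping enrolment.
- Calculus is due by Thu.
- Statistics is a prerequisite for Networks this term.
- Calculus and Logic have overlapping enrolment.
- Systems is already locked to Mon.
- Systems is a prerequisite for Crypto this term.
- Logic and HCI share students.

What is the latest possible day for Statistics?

Downstream work caps Statistics at Thu.
Statistics at Thu is achievable: Statistics in Thu; Networks in Fri; HCI in Thu; Systems in Mon; Algorithms in Wed; Calculus in Mon; Crypto in Tue; Logic in Wed.

Thu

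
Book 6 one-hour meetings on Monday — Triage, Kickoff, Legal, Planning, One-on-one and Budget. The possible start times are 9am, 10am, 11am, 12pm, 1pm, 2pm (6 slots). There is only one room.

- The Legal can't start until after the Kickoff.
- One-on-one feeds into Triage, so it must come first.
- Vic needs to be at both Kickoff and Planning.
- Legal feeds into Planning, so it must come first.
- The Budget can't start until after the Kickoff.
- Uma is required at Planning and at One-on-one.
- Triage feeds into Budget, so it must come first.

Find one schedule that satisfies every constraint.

Kickoff=11am; Planning=2pm; One-on-one=9am; Budget=1pm; Triage=10am; Legal=12pm

Checking: Legal(12pm) before Planning(2pm); Kickoff(11am) before Budget(1pm); Triage(10am) before Budget(1pm); One-on-one(9am) before Triage(10am); Kickoff(11am) before Legal(12pm); Planning(2pm) != One-on-one(9am); Kickoff(11am) != Planning(2pm); max 1 per slot (cap 1).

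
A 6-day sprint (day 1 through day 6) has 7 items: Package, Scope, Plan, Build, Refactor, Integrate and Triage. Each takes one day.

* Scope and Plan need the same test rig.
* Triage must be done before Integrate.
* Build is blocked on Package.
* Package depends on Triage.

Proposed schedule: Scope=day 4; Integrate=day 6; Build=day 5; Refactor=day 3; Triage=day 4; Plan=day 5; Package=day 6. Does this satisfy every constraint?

Invalid. Build is blocked on Package.

Triage must be done before Integrate — holds.
Scope and Plan need the same test rig — holds.
Package depends on Triage — holds.
Build is blocked on Package — violated.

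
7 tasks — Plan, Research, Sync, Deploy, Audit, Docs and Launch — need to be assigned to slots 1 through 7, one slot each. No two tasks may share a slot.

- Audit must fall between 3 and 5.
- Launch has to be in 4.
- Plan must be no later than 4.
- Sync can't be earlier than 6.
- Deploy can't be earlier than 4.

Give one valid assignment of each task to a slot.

Docs in 7; Audit in 3; Deploy in 5; Launch in 4; Plan in 1; Sync in 6; Research in 2

Checking: Sync=6 in [6,7]; Audit=3 in [3,5]; Deploy=5 in [4,7]; Launch=4 in [4,4]; Plan=1 in [1,4]; max 1 per slot (cap 1).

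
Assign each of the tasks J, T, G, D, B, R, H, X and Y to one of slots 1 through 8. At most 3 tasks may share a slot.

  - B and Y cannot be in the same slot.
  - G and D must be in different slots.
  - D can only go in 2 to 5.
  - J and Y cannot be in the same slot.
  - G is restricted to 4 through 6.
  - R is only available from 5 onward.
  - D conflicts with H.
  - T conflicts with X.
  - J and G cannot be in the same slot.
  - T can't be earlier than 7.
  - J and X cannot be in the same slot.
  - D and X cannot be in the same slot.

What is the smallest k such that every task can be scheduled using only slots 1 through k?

With at most 3 per slot and 9 tasks, at least 3 slots are needed.
T can't be placed before 7, so the schedule must run through at least slot 7.
7 works (last occupied slot: 7): for example B -> 1; J -> 1; G -> 4; Y -> 2; D -> 2; T -> 7; X -> 3; R -> 5; H -> 1.

7 slots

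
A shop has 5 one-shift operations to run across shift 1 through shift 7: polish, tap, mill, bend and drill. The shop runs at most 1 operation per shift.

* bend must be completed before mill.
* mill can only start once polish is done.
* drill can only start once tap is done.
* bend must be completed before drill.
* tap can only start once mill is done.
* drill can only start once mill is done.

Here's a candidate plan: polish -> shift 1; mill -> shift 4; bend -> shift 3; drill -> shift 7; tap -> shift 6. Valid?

bend must be completed before drill — holds.
drill can only start once tap is done — holds.
mill can only start once polish is done — holds.
drill can only start once mill is done — holds.
bend must be completed before mill — holds.
The shop runs at most 1 operation per shift — holds.
tap can only start once mill is done — holds.

Yes, all constraints hold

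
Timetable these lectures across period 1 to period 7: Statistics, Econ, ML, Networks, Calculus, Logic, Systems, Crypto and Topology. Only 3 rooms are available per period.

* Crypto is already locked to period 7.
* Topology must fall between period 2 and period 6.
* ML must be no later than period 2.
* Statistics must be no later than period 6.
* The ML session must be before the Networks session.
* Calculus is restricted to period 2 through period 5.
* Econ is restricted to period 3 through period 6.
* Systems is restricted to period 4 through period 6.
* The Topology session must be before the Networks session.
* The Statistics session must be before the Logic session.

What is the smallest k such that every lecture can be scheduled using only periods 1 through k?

The precedence chain requires at least 2 distinct periods.
With at most 3 per period and 9 lectures, at least 3 periods are needed.
Crypto can't be placed before period 7, so the schedule must run through at least period 7.
7 works (last occupied period: period 7): for example Logic -> period 2, Crypto -> period 7, Systems -> period 4, ML -> period 1, Topology -> period 2, Calculus -> period 2, Statistics -> period 1, Econ -> period 3, Networks -> period 3.

7 periods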